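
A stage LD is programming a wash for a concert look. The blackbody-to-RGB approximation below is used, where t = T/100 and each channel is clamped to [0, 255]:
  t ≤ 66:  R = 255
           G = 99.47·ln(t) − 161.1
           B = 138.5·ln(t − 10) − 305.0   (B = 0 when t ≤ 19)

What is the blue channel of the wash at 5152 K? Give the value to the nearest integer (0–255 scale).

211

t = 5152/100 = 51.52; the t ≤ 66 branch applies.
B = 138.5·ln(51.52 − 10) − 305.0 = 138.5·ln 41.52 − 305.0 = 138.5·3.7262 − 305.0 = 211.075.
Rounded: 211.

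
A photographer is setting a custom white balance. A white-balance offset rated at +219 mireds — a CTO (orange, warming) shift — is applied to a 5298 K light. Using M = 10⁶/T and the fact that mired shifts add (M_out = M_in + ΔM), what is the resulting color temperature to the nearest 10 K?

M_in = 10⁶/5298 = 188.75 mireds.
M_out = 188.75 + (+219) = 407.75 mireds.
T_out = 10⁶/407.75 = 2452.5 K → 2450 K.

2450 K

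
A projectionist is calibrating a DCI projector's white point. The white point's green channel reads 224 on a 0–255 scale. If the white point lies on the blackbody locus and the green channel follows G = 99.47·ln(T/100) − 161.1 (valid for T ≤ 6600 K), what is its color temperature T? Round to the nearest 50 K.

4800 K

ln t = (224 + 161.1) / 99.47 = 3.8715.
t = e^3.8715 = 48.015.
T = 100·t = 4802 K → 4800 K to the nearest 50 K.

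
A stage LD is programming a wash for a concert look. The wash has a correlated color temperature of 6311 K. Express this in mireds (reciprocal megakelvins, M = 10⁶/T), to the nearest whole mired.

M = 10⁶ / 6311 = 158.453 → 158 mireds.

158 mireds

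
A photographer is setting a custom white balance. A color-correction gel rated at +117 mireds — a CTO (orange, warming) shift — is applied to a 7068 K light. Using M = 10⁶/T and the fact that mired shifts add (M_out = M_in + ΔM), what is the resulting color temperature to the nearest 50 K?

M_in = 10⁶/7068 = 141.48 mireds.
M_out = 141.48 + (+117) = 258.48 mireds.
T_out = 10⁶/258.48 = 3868.7 K → 3850 K.

3850 K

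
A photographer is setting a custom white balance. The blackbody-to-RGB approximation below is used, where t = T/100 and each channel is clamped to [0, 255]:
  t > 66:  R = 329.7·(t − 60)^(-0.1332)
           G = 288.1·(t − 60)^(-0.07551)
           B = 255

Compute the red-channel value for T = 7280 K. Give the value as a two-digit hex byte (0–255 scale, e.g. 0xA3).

0xEB

t = 7280/100 = 72.8; the t > 66 branch applies.
R = 329.7·(72.8 − 60)^(-0.1332) = 329.7·12.8^(-0.1332) = 329.7·0.71206 = 234.768.
Rounded: 235; in hex, 0xEB.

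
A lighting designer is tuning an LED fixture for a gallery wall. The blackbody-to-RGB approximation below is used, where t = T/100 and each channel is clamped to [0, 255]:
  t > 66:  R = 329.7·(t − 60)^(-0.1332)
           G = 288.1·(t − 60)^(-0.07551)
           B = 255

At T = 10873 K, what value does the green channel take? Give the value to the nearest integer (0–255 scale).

t = 10873/100 = 108.73; the t > 66 branch applies.
G = 288.1·(108.73 − 60)^(-0.07551) = 288.1·48.73^(-0.07551) = 288.1·0.74568 = 214.831.
Rounded: 215.

215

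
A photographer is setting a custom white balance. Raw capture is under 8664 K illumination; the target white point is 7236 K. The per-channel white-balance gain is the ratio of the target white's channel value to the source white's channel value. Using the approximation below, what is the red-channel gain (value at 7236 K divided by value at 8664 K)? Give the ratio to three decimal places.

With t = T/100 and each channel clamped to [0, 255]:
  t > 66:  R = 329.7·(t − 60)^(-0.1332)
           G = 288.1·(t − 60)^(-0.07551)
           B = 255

1.108

At 8664 K (t = 86.64):
  R = 329.7·(86.64 − 60)^(-0.1332) = 329.7·26.64^(-0.1332) = 329.7·0.64583 = 212.930.
At 7236 K (t = 72.36):
  R = 329.7·(72.36 − 60)^(-0.1332) = 329.7·12.36^(-0.1332) = 329.7·0.71539 = 235.864.
Gain = 235.864 / 212.930 = 1.1077 → 1.108.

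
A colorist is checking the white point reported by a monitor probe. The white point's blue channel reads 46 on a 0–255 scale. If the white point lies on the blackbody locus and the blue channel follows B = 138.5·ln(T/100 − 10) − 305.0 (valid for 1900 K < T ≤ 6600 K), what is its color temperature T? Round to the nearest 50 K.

2250 K

ln(t − 10) = (46 + 305.0) / 138.5 = 2.5343.
t − 10 = e^2.5343 = 12.608, so t = 22.608.
T = 100·t = 2261 K → 2250 K to the nearest 50 K.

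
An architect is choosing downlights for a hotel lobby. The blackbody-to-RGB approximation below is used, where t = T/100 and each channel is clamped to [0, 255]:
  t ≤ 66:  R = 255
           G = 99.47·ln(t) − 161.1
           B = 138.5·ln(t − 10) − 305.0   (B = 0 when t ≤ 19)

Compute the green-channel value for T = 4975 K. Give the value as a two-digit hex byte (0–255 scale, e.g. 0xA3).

t = 4975/100 = 49.75; the t ≤ 66 branch applies.
G = 99.47·ln 49.75 − 161.1 = 99.47·3.9070 − 161.1 = 227.530.
Rounded: 228; in hex, 0xE4.

0xE4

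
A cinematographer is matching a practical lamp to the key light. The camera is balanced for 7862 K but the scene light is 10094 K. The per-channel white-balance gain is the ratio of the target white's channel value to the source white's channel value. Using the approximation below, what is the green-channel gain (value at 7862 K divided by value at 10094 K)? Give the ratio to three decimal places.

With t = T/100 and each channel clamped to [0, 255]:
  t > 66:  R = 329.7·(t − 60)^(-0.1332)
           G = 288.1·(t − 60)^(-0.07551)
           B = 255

1.061

At 10094 K (t = 100.94):
  G = 288.1·(100.94 − 60)^(-0.07551) = 288.1·40.94^(-0.07551) = 288.1·0.75556 = 217.676.
At 7862 K (t = 78.62):
  G = 288.1·(78.62 − 60)^(-0.07551) = 288.1·18.62^(-0.07551) = 288.1·0.80187 = 231.019.
Gain = 231.019 / 217.676 = 1.0613 → 1.061.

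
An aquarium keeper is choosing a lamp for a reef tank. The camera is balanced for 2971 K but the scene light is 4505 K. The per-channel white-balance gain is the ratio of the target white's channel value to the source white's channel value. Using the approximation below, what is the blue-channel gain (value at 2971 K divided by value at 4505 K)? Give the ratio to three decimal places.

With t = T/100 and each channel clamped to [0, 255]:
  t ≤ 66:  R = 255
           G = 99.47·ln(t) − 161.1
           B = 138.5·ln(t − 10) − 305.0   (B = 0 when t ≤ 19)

0.575

At 4505 K (t = 45.05):
  B = 138.5·ln(45.05 − 10) − 305.0 = 138.5·ln 35.05 − 305.0 = 138.5·3.5568 − 305.0 = 187.613.
At 2971 K (t = 29.71):
  B = 138.5·ln(29.71 − 10) − 305.0 = 138.5·ln 19.71 − 305.0 = 138.5·2.9811 − 305.0 = 107.886.
Gain = 107.886 / 187.613 = 0.5750 → 0.575.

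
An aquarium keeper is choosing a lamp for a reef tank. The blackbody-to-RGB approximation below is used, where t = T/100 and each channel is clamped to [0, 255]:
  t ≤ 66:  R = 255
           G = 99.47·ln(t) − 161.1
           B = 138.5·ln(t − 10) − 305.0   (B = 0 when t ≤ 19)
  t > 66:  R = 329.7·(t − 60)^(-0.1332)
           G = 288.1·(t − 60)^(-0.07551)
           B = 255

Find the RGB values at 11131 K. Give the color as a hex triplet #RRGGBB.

#C3D6FF

t = 11131/100 = 111.31; the t > 66 branch applies.
R = 329.7·(111.31 − 60)^(-0.1332) = 329.7·51.31^(-0.1332) = 329.7·0.59184 = 195.128.
G = 288.1·(111.31 − 60)^(-0.07551) = 288.1·51.31^(-0.07551) = 288.1·0.74278 = 213.996.
B = 255 by definition for t > 66.
Rounded: (195, 214, 255).
In hex: #C3D6FF.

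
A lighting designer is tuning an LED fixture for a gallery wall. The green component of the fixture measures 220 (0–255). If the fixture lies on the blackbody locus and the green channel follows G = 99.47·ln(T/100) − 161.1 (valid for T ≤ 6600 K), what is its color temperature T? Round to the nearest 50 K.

4600 K

ln t = (220 + 161.1) / 99.47 = 3.8313.
t = e^3.8313 = 46.123.
T = 100·t = 4612 K → 4600 K to the nearest 50 K.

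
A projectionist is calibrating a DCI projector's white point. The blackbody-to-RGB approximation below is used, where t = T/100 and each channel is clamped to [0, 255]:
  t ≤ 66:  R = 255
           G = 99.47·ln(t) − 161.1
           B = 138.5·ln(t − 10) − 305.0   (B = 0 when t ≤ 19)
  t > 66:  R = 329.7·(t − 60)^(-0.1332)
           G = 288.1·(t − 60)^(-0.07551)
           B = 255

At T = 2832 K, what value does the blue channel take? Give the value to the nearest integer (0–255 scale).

98

t = 2832/100 = 28.32; the t ≤ 66 branch applies.
B = 138.5·ln(28.32 − 10) − 305.0 = 138.5·ln 18.32 − 305.0 = 138.5·2.9080 − 305.0 = 97.757.
Rounded: 98.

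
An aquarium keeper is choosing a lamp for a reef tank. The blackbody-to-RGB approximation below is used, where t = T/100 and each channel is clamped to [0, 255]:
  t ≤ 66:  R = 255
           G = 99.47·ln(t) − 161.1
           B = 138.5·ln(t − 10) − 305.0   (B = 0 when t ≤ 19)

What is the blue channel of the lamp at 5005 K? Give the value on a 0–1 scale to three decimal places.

0.808

t = 5005/100 = 50.05; the t ≤ 66 branch applies.
B = 138.5·ln(50.05 − 10) − 305.0 = 138.5·ln 40.05 − 305.0 = 138.5·3.6901 − 305.0 = 206.083.
On a 0–1 scale: 206.083/255 = 0.8082 → 0.808.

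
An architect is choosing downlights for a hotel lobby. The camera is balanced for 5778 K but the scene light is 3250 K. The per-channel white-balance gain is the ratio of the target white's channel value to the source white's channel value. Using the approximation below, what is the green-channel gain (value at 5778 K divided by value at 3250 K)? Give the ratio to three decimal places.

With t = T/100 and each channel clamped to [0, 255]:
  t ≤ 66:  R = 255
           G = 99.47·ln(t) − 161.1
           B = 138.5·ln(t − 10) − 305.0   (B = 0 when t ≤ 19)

1.309

At 3250 K (t = 32.5):
  G = 99.47·ln 32.5 − 161.1 = 99.47·3.4812 − 161.1 = 185.179.
At 5778 K (t = 57.78):
  G = 99.47·ln 57.78 − 161.1 = 99.47·4.0566 − 161.1 = 242.414.
Gain = 242.414 / 185.179 = 1.3091 → 1.309.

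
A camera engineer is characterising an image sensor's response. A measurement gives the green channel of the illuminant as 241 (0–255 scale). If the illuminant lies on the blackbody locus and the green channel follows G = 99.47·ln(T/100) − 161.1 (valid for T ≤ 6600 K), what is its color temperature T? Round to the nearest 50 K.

5700 K

ln t = (241 + 161.1) / 99.47 = 4.0424.
t = e^4.0424 = 56.964.
T = 100·t = 5696 K → 5700 K to the nearest 50 K.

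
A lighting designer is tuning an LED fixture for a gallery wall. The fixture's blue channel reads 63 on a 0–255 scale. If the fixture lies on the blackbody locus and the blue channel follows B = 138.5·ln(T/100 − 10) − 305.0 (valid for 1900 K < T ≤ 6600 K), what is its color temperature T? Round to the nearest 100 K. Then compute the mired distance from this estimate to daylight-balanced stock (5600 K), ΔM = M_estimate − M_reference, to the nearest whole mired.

+238 mireds

ln(t − 10) = (63 + 305.0) / 138.5 = 2.6570.
t − 10 = e^2.6570 = 14.254, so t = 24.254.
T = 100·t = 2425 K → 2400 K to the nearest 100 K.
M_estimate = 10⁶/2400 = 416.67; M_reference = 10⁶/5600 = 178.57.
ΔM = 416.67 − 178.57 = 238.10 → +238 mireds.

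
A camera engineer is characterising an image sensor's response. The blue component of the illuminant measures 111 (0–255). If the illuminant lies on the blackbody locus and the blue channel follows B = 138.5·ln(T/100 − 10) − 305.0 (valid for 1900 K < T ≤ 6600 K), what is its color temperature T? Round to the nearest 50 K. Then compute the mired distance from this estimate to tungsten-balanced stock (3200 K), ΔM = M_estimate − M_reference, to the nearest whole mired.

ln(t − 10) = (111 + 305.0) / 138.5 = 3.0036.
t − 10 = e^3.0036 = 20.158, so t = 30.158.
T = 100·t = 3016 K → 3000 K to the nearest 50 K.
M_estimate = 10⁶/3000 = 333.33; M_reference = 10⁶/3200 = 312.50.
ΔM = 333.33 − 312.50 = 20.83 → +21 mireds.

+21 mireds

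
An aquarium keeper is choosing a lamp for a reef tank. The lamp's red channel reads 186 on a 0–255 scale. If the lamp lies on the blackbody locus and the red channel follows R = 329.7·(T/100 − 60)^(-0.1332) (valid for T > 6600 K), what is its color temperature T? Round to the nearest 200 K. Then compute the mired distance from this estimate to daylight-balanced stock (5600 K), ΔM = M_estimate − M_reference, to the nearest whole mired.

(t − 60)^(-0.1332) = 186/329.7 = 0.56415.
t − 60 = 0.56415^(1/-0.1332) = 0.56415^(-7.508) = 73.521, so t = 133.521.
T = 100·t = 13352 K → 13400 K to the nearest 200 K.
M_estimate = 10⁶/13400 = 74.63; M_reference = 10⁶/5600 = 178.57.
ΔM = 74.63 − 178.57 = -103.94 → -104 mireds.

-104 mireds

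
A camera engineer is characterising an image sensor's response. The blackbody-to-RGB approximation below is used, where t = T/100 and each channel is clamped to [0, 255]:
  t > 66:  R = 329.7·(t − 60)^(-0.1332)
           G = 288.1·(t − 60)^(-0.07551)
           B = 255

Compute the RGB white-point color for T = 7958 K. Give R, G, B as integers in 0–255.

t = 7958/100 = 79.58; the t > 66 branch applies.
R = 329.7·(79.58 − 60)^(-0.1332) = 329.7·19.58^(-0.1332) = 329.7·0.67287 = 221.845.
G = 288.1·(79.58 − 60)^(-0.07551) = 288.1·19.58^(-0.07551) = 288.1·0.79883 = 230.143.
B = 255 by definition for t > 66.
Rounded: (222, 230, 255).

R=222, G=230, B=255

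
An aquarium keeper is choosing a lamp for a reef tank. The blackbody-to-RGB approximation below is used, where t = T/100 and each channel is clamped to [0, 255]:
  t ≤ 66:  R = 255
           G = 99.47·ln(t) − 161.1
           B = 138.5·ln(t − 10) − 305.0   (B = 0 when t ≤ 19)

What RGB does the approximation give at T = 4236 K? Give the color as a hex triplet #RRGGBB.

#FFD4B1

t = 4236/100 = 42.36; the t ≤ 66 branch applies.
R = 255 by definition for t ≤ 66.
G = 99.47·ln 42.36 − 161.1 = 99.47·3.7462 − 161.1 = 211.535.
B = 138.5·ln(42.36 − 10) − 305.0 = 138.5·ln 32.36 − 305.0 = 138.5·3.4769 − 305.0 = 176.554.
Rounded: (255, 212, 177).
In hex: #FFD4B1.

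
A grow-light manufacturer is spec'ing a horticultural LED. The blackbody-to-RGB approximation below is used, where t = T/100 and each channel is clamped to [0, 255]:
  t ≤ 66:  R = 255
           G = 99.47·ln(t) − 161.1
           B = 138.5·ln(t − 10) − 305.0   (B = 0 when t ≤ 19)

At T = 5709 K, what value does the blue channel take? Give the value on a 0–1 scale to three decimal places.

0.896

t = 5709/100 = 57.09; the t ≤ 66 branch applies.
B = 138.5·ln(57.09 − 10) − 305.0 = 138.5·ln 47.09 − 305.0 = 138.5·3.8521 − 305.0 = 228.510.
On a 0–1 scale: 228.510/255 = 0.8961 → 0.896.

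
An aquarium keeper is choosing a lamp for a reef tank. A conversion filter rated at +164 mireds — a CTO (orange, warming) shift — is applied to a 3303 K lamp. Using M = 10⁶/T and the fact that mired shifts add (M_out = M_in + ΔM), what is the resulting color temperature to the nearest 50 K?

2150 K

M_in = 10⁶/3303 = 302.76 mireds.
M_out = 302.76 + (+164) = 466.76 mireds.
T_out = 10⁶/466.76 = 2142.5 K → 2150 K.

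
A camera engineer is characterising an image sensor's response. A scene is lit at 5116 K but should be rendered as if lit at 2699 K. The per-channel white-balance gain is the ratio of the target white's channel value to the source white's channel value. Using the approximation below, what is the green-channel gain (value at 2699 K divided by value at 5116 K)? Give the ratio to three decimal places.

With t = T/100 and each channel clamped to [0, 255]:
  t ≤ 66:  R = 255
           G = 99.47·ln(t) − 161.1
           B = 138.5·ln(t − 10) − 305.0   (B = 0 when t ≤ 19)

At 5116 K (t = 51.16):
  G = 99.47·ln 51.16 − 161.1 = 99.47·3.9350 − 161.1 = 230.310.
At 2699 K (t = 26.99):
  G = 99.47·ln 26.99 − 161.1 = 99.47·3.2955 − 161.1 = 166.700.
Gain = 166.700 / 230.310 = 0.7238 → 0.724.

0.724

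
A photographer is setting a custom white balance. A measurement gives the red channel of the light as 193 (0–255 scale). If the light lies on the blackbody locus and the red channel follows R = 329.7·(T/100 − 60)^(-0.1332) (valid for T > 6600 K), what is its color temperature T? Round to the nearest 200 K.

11600 K

(t − 60)^(-0.1332) = 193/329.7 = 0.58538.
t − 60 = 0.58538^(1/-0.1332) = 0.58538^(-7.508) = 55.713, so t = 115.713.
T = 100·t = 11571 K → 11600 K to the nearest 200 K.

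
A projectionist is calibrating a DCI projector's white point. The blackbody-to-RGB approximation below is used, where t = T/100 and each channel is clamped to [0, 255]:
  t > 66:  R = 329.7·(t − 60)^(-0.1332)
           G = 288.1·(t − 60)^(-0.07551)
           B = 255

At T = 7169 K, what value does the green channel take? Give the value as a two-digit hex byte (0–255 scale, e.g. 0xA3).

0xEF

t = 7169/100 = 71.69; the t > 66 branch applies.
G = 288.1·(71.69 − 60)^(-0.07551) = 288.1·11.69^(-0.07551) = 288.1·0.83056 = 239.283.
Rounded: 239; in hex, 0xEF.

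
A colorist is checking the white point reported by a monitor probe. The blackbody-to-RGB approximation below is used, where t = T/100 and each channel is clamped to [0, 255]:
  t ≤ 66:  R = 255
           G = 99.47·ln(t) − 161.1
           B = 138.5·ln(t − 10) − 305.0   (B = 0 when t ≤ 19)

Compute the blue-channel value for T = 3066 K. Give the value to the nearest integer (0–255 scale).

114

t = 3066/100 = 30.66; the t ≤ 66 branch applies.
B = 138.5·ln(30.66 − 10) − 305.0 = 138.5·ln 20.66 − 305.0 = 138.5·3.0282 − 305.0 = 114.406.
Rounded: 114.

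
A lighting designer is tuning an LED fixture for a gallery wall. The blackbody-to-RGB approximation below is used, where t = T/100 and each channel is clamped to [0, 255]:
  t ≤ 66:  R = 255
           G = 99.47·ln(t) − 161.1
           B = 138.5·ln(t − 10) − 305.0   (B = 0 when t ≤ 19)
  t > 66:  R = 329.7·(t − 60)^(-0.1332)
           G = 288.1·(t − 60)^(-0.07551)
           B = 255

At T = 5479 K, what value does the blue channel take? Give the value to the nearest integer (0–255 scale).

222

t = 5479/100 = 54.79; the t ≤ 66 branch applies.
B = 138.5·ln(54.79 − 10) − 305.0 = 138.5·ln 44.79 − 305.0 = 138.5·3.8020 − 305.0 = 221.575.
Rounded: 222.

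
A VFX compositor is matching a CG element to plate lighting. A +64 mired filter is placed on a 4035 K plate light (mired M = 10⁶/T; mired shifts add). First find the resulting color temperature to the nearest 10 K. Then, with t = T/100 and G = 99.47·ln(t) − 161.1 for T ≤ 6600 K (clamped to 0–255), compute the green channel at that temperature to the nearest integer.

M_in = 10⁶/4035 = 247.83; M_out = 247.83 + (+64) = 311.83.
T_out = 10⁶/311.83 = 3206.9 K → 3210 K; t = 32.1.
G = 99.47·ln 32.1 − 161.1 = 99.47·3.4689 − 161.1 = 183.947.
Rounded: 184.

184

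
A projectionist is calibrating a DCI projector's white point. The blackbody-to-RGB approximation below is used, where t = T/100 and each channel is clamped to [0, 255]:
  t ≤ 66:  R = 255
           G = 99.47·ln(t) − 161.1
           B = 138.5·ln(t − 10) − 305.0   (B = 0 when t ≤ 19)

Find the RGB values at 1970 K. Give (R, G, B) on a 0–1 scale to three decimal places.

(1.000, 0.531, 0.038)

t = 1970/100 = 19.7; the t ≤ 66 branch applies.
R = 255 by definition for t ≤ 66.
G = 99.47·ln 19.7 − 161.1 = 99.47·2.9806 − 161.1 = 135.382.
B = 138.5·ln(19.7 − 10) − 305.0 = 138.5·ln 9.7 − 305.0 = 138.5·2.2721 − 305.0 = 9.689.
Dividing each by 255: (1.0000, 0.5309, 0.0380) → (1.000, 0.531, 0.038).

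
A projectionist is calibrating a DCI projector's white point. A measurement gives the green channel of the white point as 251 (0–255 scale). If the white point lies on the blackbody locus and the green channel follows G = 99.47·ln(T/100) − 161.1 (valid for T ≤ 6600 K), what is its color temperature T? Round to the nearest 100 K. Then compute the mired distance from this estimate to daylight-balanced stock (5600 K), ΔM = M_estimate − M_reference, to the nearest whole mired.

-20 mireds

ln t = (251 + 161.1) / 99.47 = 4.1430.
t = e^4.1430 = 62.989.
T = 100·t = 6299 K → 6300 K to the nearest 100 K.
M_estimate = 10⁶/6300 = 158.73; M_reference = 10⁶/5600 = 178.57.
ΔM = 158.73 − 178.57 = -19.84 → -20 mireds.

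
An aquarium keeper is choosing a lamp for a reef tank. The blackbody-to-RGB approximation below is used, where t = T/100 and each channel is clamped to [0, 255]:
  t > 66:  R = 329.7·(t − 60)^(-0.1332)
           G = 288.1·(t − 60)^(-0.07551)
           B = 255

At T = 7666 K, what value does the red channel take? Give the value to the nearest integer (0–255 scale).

227

t = 7666/100 = 76.66; the t > 66 branch applies.
R = 329.7·(76.66 − 60)^(-0.1332) = 329.7·16.66^(-0.1332) = 329.7·0.68750 = 226.669.
Rounded: 227.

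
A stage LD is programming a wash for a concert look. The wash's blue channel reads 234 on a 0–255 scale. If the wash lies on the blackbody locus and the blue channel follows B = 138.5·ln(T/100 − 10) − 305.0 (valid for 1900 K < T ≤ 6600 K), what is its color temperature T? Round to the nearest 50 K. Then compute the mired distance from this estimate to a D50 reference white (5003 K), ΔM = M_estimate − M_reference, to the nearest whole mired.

-30 mireds

ln(t − 10) = (234 + 305.0) / 138.5 = 3.8917.
t − 10 = e^3.8917 = 48.994, so t = 58.994.
T = 100·t = 5899 K → 5900 K to the nearest 50 K.
M_estimate = 10⁶/5900 = 169.49; M_reference = 10⁶/5003 = 199.88.
ΔM = 169.49 − 199.88 = -30.39 → -30 mireds.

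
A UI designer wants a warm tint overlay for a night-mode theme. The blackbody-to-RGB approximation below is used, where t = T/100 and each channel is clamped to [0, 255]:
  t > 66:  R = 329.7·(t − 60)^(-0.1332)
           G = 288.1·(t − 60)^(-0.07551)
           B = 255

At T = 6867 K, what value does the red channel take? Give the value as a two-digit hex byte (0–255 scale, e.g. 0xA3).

t = 6867/100 = 68.67; the t > 66 branch applies.
R = 329.7·(68.67 − 60)^(-0.1332) = 329.7·8.67^(-0.1332) = 329.7·0.74999 = 247.272.
Rounded: 247; in hex, 0xF7.

0xF7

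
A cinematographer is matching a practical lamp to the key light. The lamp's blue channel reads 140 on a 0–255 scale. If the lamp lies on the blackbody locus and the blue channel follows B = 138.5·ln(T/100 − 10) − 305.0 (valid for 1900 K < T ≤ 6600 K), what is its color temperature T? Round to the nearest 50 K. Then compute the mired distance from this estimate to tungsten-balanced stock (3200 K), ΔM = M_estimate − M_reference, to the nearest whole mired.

-27 mireds

ln(t − 10) = (140 + 305.0) / 138.5 = 3.2130.
t − 10 = e^3.2130 = 24.853, so t = 34.853.
T = 100·t = 3485 K → 3500 K to the nearest 50 K.
M_estimate = 10⁶/3500 = 285.71; M_reference = 10⁶/3200 = 312.50.
ΔM = 285.71 − 312.50 = -26.79 → -27 mireds.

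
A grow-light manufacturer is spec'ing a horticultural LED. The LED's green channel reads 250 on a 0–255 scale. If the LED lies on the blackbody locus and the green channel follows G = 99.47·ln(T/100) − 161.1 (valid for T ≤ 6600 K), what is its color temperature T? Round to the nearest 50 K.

6250 K

ln t = (250 + 161.1) / 99.47 = 4.1329.
t = e^4.1329 = 62.359.
T = 100·t = 6236 K → 6250 K to the nearest 50 K.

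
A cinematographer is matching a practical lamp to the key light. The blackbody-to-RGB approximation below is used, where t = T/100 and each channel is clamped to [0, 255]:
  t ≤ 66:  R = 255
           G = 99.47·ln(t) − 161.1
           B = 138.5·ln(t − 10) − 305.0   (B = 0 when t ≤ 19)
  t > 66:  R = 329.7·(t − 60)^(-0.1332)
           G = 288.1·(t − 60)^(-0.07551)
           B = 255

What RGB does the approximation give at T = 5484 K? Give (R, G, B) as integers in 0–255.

(255, 237, 222)

t = 5484/100 = 54.84; the t ≤ 66 branch applies.
R = 255 by definition for t ≤ 66.
G = 99.47·ln 54.84 − 161.1 = 99.47·4.0044 − 161.1 = 237.220.
B = 138.5·ln(54.84 − 10) − 305.0 = 138.5·ln 44.84 − 305.0 = 138.5·3.8031 − 305.0 = 221.729.
Rounded: (255, 237, 222).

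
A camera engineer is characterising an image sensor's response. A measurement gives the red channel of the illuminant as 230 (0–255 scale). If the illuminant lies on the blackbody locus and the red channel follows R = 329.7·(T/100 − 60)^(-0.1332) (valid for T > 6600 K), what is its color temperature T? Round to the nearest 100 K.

(t − 60)^(-0.1332) = 230/329.7 = 0.69760.
t − 60 = 0.69760^(1/-0.1332) = 0.69760^(-7.508) = 14.932, so t = 74.932.
T = 100·t = 7493 K → 7500 K to the nearest 100 K.

7500 K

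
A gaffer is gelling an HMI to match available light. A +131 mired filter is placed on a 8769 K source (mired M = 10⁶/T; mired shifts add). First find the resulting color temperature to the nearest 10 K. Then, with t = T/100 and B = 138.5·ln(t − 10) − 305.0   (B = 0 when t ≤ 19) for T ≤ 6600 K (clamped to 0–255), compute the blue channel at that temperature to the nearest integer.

M_in = 10⁶/8769 = 114.04; M_out = 114.04 + (+131) = 245.04.
T_out = 10⁶/245.04 = 4081.0 K → 4080 K; t = 40.8.
B = 138.5·ln(40.8 − 10) − 305.0 = 138.5·ln 30.8 − 305.0 = 138.5·3.4275 − 305.0 = 169.711.
Rounded: 170.

170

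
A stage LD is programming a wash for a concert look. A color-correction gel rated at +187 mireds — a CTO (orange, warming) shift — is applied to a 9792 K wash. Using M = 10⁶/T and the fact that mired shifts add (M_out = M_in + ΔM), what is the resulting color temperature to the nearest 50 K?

M_in = 10⁶/9792 = 102.12 mireds.
M_out = 102.12 + (+187) = 289.12 mireds.
T_out = 10⁶/289.12 = 3458.7 K → 3450 K.

3450 K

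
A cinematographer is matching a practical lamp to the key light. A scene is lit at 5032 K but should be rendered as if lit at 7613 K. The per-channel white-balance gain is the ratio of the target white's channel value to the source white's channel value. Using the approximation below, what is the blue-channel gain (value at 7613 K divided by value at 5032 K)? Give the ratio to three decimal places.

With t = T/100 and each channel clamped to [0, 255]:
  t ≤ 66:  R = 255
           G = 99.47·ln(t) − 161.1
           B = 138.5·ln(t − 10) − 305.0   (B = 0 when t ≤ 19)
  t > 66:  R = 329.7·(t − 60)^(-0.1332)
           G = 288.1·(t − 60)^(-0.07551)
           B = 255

1.232

At 5032 K (t = 50.32):
  B = 138.5·ln(50.32 − 10) − 305.0 = 138.5·ln 40.32 − 305.0 = 138.5·3.6968 − 305.0 = 207.013.
At 7613 K (t = 76.13):
  B = 255 by definition for t > 66.
Gain = 255.000 / 207.013 = 1.2318 → 1.232.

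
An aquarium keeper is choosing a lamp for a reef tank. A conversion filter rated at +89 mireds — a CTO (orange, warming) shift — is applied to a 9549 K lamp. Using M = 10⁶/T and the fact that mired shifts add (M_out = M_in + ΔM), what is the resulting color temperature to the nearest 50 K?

M_in = 10⁶/9549 = 104.72 mireds.
M_out = 104.72 + (+89) = 193.72 mireds.
T_out = 10⁶/193.72 = 5162.0 K → 5150 K.

5150 K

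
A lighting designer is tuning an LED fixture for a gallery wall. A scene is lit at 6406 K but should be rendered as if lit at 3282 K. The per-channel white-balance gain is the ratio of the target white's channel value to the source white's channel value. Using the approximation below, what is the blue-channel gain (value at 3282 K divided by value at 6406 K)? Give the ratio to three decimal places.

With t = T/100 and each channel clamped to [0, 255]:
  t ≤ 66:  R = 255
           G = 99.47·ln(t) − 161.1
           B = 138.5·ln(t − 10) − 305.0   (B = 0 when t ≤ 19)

At 6406 K (t = 64.06):
  B = 138.5·ln(64.06 − 10) − 305.0 = 138.5·ln 54.06 − 305.0 = 138.5·3.9901 − 305.0 = 247.628.
At 3282 K (t = 32.82):
  B = 138.5·ln(32.82 − 10) − 305.0 = 138.5·ln 22.82 − 305.0 = 138.5·3.1276 − 305.0 = 128.178.
Gain = 128.178 / 247.628 = 0.5176 → 0.518.

0.518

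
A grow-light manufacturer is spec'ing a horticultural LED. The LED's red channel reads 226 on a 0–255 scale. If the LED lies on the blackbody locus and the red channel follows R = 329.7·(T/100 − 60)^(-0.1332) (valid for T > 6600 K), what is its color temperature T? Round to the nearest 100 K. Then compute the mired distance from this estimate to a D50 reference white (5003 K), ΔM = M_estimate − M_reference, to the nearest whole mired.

(t − 60)^(-0.1332) = 226/329.7 = 0.68547.
t − 60 = 0.68547^(1/-0.1332) = 0.68547^(-7.508) = 17.034, so t = 77.034.
T = 100·t = 7703 K → 7700 K to the nearest 100 K.
M_estimate = 10⁶/7700 = 129.87; M_reference = 10⁶/5003 = 199.88.
ΔM = 129.87 − 199.88 = -70.01 → -70 mireds.

-70 mireds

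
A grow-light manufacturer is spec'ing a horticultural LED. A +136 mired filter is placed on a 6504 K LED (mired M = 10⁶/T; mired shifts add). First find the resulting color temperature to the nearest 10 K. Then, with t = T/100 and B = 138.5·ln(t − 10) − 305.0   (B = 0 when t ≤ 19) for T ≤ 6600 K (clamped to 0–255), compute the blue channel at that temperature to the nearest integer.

138

M_in = 10⁶/6504 = 153.75; M_out = 153.75 + (+136) = 289.75.
T_out = 10⁶/289.75 = 3451.2 K → 3450 K; t = 34.5.
B = 138.5·ln(34.5 − 10) − 305.0 = 138.5·ln 24.5 − 305.0 = 138.5·3.1987 − 305.0 = 138.016.
Rounded: 138.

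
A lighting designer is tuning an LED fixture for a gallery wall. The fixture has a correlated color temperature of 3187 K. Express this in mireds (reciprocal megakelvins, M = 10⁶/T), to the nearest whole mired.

314 mireds

M = 10⁶ / 3187 = 313.775 → 314 mireds.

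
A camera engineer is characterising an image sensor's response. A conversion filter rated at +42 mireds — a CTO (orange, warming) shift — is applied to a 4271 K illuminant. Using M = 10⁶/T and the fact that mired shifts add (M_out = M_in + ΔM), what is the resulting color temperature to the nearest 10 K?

3620 K

M_in = 10⁶/4271 = 234.14 mireds.
M_out = 234.14 + (+42) = 276.14 mireds.
T_out = 10⁶/276.14 = 3621.4 K → 3620 K.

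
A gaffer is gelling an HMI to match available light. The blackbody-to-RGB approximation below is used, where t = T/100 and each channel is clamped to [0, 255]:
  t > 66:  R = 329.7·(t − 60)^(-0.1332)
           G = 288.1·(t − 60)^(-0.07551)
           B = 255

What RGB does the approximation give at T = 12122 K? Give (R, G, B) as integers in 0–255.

t = 12122/100 = 121.22; the t > 66 branch applies.
R = 329.7·(121.22 − 60)^(-0.1332) = 329.7·61.22^(-0.1332) = 329.7·0.57808 = 190.592.
G = 288.1·(121.22 − 60)^(-0.07551) = 288.1·61.22^(-0.07551) = 288.1·0.73295 = 211.162.
B = 255 by definition for t > 66.
Rounded: (191, 211, 255).

(191, 211, 255)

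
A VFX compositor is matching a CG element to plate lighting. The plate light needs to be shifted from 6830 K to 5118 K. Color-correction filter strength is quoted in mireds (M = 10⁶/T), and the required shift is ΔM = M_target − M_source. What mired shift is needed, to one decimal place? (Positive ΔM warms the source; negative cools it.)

M_source = 10⁶/6830 = 146.413; M_target = 10⁶/5118 = 195.389.
ΔM = 195.389 − 146.413 = 48.976 → +49.0 mireds, a warming shift.

+49.0 mireds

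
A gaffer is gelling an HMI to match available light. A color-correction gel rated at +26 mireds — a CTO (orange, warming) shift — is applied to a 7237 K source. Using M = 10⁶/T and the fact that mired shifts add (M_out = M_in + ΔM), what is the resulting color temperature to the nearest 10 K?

M_in = 10⁶/7237 = 138.18 mireds.
M_out = 138.18 + (+26) = 164.18 mireds.
T_out = 10⁶/164.18 = 6090.9 K → 6090 K.

6090 K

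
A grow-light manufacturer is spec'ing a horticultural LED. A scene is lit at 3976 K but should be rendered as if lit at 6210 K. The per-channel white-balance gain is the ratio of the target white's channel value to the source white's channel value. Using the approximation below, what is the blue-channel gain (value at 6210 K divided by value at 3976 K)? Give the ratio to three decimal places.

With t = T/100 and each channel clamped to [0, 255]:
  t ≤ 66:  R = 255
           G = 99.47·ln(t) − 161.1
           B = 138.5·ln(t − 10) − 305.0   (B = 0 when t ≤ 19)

1.470

At 3976 K (t = 39.76):
  B = 138.5·ln(39.76 − 10) − 305.0 = 138.5·ln 29.76 − 305.0 = 138.5·3.3932 − 305.0 = 164.953.
At 6210 K (t = 62.1):
  B = 138.5·ln(62.1 − 10) − 305.0 = 138.5·ln 52.1 − 305.0 = 138.5·3.9532 − 305.0 = 242.513.
Gain = 242.513 / 164.953 = 1.4702 → 1.470.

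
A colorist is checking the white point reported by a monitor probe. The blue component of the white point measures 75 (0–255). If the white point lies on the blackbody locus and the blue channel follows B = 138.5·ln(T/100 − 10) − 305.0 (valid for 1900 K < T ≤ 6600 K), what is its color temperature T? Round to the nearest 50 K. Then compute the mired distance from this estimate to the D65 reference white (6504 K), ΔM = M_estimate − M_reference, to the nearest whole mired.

+238 mireds

ln(t − 10) = (75 + 305.0) / 138.5 = 2.7437.
t − 10 = e^2.7437 = 15.544, so t = 25.544.
T = 100·t = 2554 K → 2550 K to the nearest 50 K.
M_estimate = 10⁶/2550 = 392.16; M_reference = 10⁶/6504 = 153.75.
ΔM = 392.16 − 153.75 = 238.41 → +238 mireds.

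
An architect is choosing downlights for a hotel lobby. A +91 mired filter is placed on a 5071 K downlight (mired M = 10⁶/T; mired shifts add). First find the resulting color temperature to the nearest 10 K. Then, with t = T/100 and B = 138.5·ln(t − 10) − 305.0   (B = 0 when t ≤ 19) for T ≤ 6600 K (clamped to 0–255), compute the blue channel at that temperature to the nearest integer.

M_in = 10⁶/5071 = 197.20; M_out = 197.20 + (+91) = 288.20.
T_out = 10⁶/288.20 = 3469.8 K → 3470 K; t = 34.7.
B = 138.5·ln(34.7 − 10) − 305.0 = 138.5·ln 24.7 − 305.0 = 138.5·3.2068 − 305.0 = 139.142.
Rounded: 139.

139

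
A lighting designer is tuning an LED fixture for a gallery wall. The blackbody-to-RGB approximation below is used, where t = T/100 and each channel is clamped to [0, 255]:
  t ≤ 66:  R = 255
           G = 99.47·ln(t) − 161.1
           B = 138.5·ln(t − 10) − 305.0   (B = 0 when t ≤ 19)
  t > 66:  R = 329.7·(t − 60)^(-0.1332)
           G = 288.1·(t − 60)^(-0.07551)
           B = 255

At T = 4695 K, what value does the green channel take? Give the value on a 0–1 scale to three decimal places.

0.870

t = 4695/100 = 46.95; the t ≤ 66 branch applies.
G = 99.47·ln 46.95 − 161.1 = 99.47·3.8491 − 161.1 = 221.768.
On a 0–1 scale: 221.768/255 = 0.8697 → 0.870.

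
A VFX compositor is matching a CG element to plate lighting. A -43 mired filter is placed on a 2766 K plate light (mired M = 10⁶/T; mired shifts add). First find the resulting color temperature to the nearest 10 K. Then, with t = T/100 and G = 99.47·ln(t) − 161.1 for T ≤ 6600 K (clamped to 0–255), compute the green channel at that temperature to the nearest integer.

M_in = 10⁶/2766 = 361.53; M_out = 361.53 + (-43) = 318.53.
T_out = 10⁶/318.53 = 3139.4 K → 3140 K; t = 31.4.
G = 99.47·ln 31.4 − 161.1 = 99.47·3.4468 − 161.1 = 181.754.
Rounded: 182.

182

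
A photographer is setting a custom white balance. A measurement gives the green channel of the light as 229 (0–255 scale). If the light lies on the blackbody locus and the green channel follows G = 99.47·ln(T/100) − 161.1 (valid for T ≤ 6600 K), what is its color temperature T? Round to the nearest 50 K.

5050 K

ln t = (229 + 161.1) / 99.47 = 3.9218.
t = e^3.9218 = 50.491.
T = 100·t = 5049 K → 5050 K to the nearest 50 K.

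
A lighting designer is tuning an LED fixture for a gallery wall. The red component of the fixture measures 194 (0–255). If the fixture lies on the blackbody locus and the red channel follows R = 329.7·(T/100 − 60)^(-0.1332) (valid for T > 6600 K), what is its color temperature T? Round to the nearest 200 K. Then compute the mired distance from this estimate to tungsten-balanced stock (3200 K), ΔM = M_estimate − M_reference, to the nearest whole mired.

-225 mireds

(t − 60)^(-0.1332) = 194/329.7 = 0.58841.
t − 60 = 0.58841^(1/-0.1332) = 0.58841^(-7.508) = 53.593, so t = 113.593.
T = 100·t = 11359 K → 11400 K to the nearest 200 K.
M_estimate = 10⁶/11400 = 87.72; M_reference = 10⁶/3200 = 312.50.
ΔM = 87.72 − 312.50 = -224.78 → -225 mireds.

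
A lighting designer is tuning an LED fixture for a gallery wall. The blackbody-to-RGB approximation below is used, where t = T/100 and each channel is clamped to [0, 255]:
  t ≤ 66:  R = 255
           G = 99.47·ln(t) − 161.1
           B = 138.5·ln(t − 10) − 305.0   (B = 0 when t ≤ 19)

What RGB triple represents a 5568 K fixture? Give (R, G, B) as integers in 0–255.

(255, 239, 224)

t = 5568/100 = 55.68; the t ≤ 66 branch applies.
R = 255 by definition for t ≤ 66.
G = 99.47·ln 55.68 − 161.1 = 99.47·4.0196 − 161.1 = 238.732.
B = 138.5·ln(55.68 − 10) − 305.0 = 138.5·ln 45.68 − 305.0 = 138.5·3.8217 − 305.0 = 224.300.
Rounded: (255, 239, 224).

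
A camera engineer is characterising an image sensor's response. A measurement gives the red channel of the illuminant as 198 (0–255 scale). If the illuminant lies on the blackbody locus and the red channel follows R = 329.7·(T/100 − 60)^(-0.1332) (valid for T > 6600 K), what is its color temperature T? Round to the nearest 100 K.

10600 K

(t − 60)^(-0.1332) = 198/329.7 = 0.60055.
t − 60 = 0.60055^(1/-0.1332) = 0.60055^(-7.508) = 45.980, so t = 105.980.
T = 100·t = 10598 K → 10600 K to the nearest 100 K.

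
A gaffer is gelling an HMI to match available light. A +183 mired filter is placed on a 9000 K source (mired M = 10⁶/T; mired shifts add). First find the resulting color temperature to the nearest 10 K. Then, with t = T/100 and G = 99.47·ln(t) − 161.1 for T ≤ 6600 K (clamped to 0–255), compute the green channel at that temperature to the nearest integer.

190

M_in = 10⁶/9000 = 111.11; M_out = 111.11 + (+183) = 294.11.
T_out = 10⁶/294.11 = 3400.1 K → 3400 K; t = 34.
G = 99.47·ln 34 − 161.1 = 99.47·3.5264 − 161.1 = 189.667.
Rounded: 190.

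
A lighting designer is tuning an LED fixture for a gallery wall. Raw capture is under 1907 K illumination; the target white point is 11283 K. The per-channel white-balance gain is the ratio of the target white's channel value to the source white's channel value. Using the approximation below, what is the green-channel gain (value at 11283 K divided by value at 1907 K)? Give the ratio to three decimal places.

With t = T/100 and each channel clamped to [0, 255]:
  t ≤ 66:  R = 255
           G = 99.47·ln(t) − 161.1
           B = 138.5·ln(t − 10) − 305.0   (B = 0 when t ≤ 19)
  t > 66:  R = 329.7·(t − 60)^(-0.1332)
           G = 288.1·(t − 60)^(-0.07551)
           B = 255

At 1907 K (t = 19.07):
  G = 99.47·ln 19.07 − 161.1 = 99.47·2.9481 − 161.1 = 132.149.
At 11283 K (t = 112.83):
  G = 288.1·(112.83 − 60)^(-0.07551) = 288.1·52.83^(-0.07551) = 288.1·0.74115 = 213.525.
Gain = 213.525 / 132.149 = 1.6158 → 1.616.

1.616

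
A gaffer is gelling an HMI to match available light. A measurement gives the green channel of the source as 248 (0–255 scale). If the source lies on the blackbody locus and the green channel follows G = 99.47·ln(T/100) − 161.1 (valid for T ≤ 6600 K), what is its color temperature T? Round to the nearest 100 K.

ln t = (248 + 161.1) / 99.47 = 4.1128.
t = e^4.1128 = 61.117.
T = 100·t = 6112 K → 6100 K to the nearest 100 K.

6100 K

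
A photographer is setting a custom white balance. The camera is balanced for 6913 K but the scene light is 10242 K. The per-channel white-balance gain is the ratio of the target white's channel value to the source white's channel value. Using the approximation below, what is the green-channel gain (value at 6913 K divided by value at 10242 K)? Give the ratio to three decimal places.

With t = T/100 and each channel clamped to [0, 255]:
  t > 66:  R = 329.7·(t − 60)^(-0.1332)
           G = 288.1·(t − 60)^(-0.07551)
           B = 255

At 10242 K (t = 102.42):
  G = 288.1·(102.42 − 60)^(-0.07551) = 288.1·42.42^(-0.07551) = 288.1·0.75353 = 217.093.
At 6913 K (t = 69.13):
  G = 288.1·(69.13 − 60)^(-0.07551) = 288.1·9.13^(-0.07551) = 288.1·0.84620 = 243.791.
Gain = 243.791 / 217.093 = 1.1230 → 1.123.

1.123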